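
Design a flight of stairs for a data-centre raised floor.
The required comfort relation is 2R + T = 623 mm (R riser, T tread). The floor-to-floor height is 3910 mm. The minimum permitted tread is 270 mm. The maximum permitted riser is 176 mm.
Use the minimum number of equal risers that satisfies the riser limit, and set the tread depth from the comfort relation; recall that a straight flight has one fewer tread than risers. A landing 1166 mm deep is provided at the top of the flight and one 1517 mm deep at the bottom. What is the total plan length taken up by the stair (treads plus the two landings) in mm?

8909 mm

At most 176 each: 3910/176 = 22.22, giving 23 risers.
R = 3910 ÷ 23 = 170 mm.
From 2R + T = 623: T = 623 − 340 = 283 mm.
Going = (23 − 1) × 283 = 6226 mm.
Add landings: 6226 + 1166 + 1517 = 8909 mm.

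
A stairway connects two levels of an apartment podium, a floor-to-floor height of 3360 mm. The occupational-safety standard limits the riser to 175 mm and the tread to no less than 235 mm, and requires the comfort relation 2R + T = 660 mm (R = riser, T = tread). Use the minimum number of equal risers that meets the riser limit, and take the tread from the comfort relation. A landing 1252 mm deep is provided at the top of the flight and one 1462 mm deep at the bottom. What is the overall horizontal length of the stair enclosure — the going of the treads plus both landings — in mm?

8870 mm

At most 175 each: 3360/175 = 19.20, giving 20 risers.
Each riser is 3360/20 = 168 mm (≤ 175 mm).
From 2R + T = 660: T = 660 − 336 = 324 mm.
Treads = 20 − 1 = 19; going = 19 × 324 = 6156 mm.
Enclosure = 6156 + 1252 + 1462 = 8870 mm.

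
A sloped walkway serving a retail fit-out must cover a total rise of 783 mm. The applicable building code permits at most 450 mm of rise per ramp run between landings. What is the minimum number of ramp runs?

2 runs

783 / 450 = 1.740 → round up to 2 ramp runs.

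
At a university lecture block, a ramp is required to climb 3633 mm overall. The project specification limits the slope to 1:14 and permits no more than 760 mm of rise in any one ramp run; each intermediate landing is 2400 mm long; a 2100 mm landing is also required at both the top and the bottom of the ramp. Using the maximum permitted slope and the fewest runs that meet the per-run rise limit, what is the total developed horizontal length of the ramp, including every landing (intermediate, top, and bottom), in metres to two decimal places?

64.66 m

3633 / 760 = 4.78, so 5 ramp runs are needed. That means 4 intermediate landings.
Ramp run (horizontal) at 1:14: 3633 × 14 = 50862 mm.
4 intermediate landings contribute 4 × 2400 = 9600 mm.
Top and bottom landings: 2 × 2100 = 4200 mm.
Total = 50862 + 9600 + 4200 = 64662 mm.
= 64.66 m.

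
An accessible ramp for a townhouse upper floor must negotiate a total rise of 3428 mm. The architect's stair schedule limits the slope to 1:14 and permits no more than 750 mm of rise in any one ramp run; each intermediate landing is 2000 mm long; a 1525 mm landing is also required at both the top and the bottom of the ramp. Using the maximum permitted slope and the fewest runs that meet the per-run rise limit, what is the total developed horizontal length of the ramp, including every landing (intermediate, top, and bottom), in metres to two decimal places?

59.04 m

3428 / 750 = 4.57, so 5 ramp runs are needed. That means 4 intermediate landings.
Ramp run (horizontal) at 1:14: 3428 × 14 = 47992 mm.
Intermediate landings: 4 × 2000 = 8000 mm.
Top and bottom landings: 2 × 1525 = 3050 mm.
Total = 47992 + 8000 + 3050 = 59042 mm.
= 59.04 m.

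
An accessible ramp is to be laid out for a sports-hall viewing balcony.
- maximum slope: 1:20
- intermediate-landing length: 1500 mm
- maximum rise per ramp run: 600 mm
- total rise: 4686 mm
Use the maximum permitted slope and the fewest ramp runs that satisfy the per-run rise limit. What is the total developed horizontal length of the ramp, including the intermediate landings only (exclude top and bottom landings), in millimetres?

104220 mm

4686 / 600 = 7.81, so 8 ramp runs are needed. That means 7 intermediate landings.
Ramp run (horizontal) at 1:20: 4686 × 20 = 93720 mm.
Intermediate landings: 7 × 1500 = 10500 mm.
Developed length = 93720 + 10500 = 104220 mm.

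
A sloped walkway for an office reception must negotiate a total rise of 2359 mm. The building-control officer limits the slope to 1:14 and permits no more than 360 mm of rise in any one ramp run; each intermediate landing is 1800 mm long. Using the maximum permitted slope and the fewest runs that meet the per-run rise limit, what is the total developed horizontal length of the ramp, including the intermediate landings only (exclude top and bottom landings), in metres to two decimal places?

43.83 m

2359 / 360 = 6.553 → round up to 7 ramp runs. That means 6 intermediate landings.
Horizontal run for 2359 mm of rise at 1:14 is 2359 × 14 = 33026 mm.
Intermediate landings: 6 × 1800 = 10800 mm.
Developed length = 33026 + 10800 = 43826 mm.
= 43.83 m.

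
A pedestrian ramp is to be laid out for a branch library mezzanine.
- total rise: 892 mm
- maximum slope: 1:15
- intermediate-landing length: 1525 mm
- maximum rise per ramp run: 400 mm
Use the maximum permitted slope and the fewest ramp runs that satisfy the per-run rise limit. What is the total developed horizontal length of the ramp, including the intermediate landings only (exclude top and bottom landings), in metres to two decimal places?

⌈892/400⌉ = 3 ramp runs. That means 2 intermediate landings.
Ramp run (horizontal) at 1:15: 892 × 15 = 13380 mm.
Intermediate landings: 2 × 1525 = 3050 mm.
Total developed length = 13380 + 3050 = 16430 mm.
= 16.43 m.

16.43 m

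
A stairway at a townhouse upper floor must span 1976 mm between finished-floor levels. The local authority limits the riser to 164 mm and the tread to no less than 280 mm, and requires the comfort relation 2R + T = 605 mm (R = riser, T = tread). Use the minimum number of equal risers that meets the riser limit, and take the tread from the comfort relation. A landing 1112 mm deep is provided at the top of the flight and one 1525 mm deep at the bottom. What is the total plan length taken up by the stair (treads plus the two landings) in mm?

6249 mm

At most 164 each: 1976/164 = 12.05, giving 13 risers.
R = 1976 ÷ 13 = 152 mm.
Tread T = 605 − 2 × 152 = 301 mm (≥ 280 mm).
Treads = 13 − 1 = 12; going = 12 × 301 = 3612 mm.
Add landings: 3612 + 1112 + 1525 = 6249 mm.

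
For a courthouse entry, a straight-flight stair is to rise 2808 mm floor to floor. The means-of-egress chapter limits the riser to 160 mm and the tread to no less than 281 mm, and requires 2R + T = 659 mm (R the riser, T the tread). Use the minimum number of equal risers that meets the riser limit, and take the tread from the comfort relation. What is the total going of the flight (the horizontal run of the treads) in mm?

⌈2808/160⌉ = 18 risers.
Riser R = 2808 / 18 = 156 mm, within the 160 mm limit.
Tread T = 659 − 2 × 156 = 347 mm (≥ 281 mm).
18 risers give 17 treads; going = 17 × 347 = 5899 mm.

5899 mm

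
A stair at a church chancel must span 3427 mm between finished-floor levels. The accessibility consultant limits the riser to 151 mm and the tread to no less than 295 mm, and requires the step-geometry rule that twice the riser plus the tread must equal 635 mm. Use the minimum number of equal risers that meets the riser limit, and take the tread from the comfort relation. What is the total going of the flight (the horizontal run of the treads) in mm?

At most 151 each: 3427/151 = 22.70, giving 23 risers.
Riser R = 3427 / 23 = 149 mm, within the 151 mm limit.
T = 635 − 2·149 = 337 mm, which satisfies the 295 mm minimum.
23 risers give 22 treads; going = 22 × 337 = 7414 mm.

7414 mm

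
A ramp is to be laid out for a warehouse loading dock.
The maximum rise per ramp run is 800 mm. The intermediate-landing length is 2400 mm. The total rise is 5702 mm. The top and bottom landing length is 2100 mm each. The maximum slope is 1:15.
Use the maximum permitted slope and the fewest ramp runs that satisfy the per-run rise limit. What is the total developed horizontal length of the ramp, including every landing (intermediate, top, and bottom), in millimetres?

5702 / 800 = 7.13, so 8 ramp runs are needed. That means 7 intermediate landings.
Ramp run (horizontal) at 1:15: 5702 × 15 = 85530 mm.
7 intermediate landings contribute 7 × 2400 = 16800 mm.
Top and bottom landings: 2 × 2100 = 4200 mm.
Total = 85530 + 16800 + 4200 = 106530 mm.

106530 mm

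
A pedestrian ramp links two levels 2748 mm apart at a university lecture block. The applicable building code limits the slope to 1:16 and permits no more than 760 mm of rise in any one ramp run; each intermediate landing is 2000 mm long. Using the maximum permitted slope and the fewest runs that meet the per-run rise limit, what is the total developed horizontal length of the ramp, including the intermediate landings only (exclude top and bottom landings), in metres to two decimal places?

49.97 m

2748 / 760 = 3.62, so 4 ramp runs are needed. That means 3 intermediate landings.
Ramp run (horizontal) at 1:16: 2748 × 16 = 43968 mm.
3 intermediate landings contribute 3 × 2000 = 6000 mm.
Total developed length = 43968 + 6000 = 49968 mm.
= 49.97 m.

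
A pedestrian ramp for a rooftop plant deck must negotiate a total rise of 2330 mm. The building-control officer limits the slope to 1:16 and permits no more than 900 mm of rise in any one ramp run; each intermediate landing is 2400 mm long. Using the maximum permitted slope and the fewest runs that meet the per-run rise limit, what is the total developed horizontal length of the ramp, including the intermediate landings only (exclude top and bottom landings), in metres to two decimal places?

At most 900 each: 2330/900 = 2.59, giving 3 ramp runs. That means 2 intermediate landings.
Ramp run (horizontal) at 1:16: 2330 × 16 = 37280 mm.
Intermediate landings: 2 × 2400 = 4800 mm.
Total developed length = 37280 + 4800 = 42080 mm.
= 42.08 m.

42.08 m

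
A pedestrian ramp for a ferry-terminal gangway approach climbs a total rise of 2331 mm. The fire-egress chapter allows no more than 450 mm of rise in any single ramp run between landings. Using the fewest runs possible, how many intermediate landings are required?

2331 / 450 = 5.180 → round up to 6 ramp runs.
6 runs are separated by 5 intermediate landings.

5 intermediate landings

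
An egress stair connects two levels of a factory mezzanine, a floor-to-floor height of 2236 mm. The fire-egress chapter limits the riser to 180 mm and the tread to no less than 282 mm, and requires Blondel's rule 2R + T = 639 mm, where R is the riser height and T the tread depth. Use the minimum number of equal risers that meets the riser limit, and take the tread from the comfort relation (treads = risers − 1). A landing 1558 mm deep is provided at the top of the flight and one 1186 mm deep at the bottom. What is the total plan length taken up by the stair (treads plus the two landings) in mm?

6284 mm

2236 / 180 = 12.422 → round up to 13 risers.
R = 2236 ÷ 13 = 172 mm.
Tread T = 639 − 2 × 172 = 295 mm (≥ 282 mm).
13 risers give 12 treads; going = 12 × 295 = 3540 mm.
Add landings: 3540 + 1558 + 1186 = 6284 mm.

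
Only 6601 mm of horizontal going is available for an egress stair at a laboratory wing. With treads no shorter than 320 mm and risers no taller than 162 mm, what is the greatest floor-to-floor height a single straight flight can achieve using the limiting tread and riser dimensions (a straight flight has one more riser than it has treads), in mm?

3402 mm

Treads that fit: ⌊6601 / 320⌋ = 20.
Risers = treads + 1 = 21.
Maximum height = 21 × 162 = 3402 mm.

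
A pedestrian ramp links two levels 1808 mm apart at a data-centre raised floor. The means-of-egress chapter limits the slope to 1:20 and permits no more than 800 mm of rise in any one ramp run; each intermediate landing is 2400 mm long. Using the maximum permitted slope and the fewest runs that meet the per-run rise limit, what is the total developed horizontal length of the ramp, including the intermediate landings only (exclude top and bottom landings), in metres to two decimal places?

1808 / 800 = 2.26, so 3 ramp runs are needed. That means 2 intermediate landings.
Ramp run (horizontal) at 1:20: 1808 × 20 = 36160 mm.
Intermediate landings: 2 × 2400 = 4800 mm.
Developed length = 36160 + 4800 = 40960 mm.
= 40.96 m.

40.96 m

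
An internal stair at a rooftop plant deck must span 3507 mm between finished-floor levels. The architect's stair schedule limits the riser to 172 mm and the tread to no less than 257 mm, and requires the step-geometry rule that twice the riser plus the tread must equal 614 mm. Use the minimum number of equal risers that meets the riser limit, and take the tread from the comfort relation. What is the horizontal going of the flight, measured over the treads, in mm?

3507 / 172 = 20.390 → round up to 21 risers.
Riser R = 3507 / 21 = 167 mm, within the 172 mm limit.
Tread T = 614 − 2 × 167 = 280 mm (≥ 257 mm).
21 risers give 20 treads; going = 20 × 280 = 5600 mm.

5600 mm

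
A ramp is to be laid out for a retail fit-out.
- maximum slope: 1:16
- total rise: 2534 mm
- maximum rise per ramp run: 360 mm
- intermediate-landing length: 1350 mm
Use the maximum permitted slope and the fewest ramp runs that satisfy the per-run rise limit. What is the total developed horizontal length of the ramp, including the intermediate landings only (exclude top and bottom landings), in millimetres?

49994 mm

⌈2534/360⌉ = 8 ramp runs. That means 7 intermediate landings.
Ramp run (horizontal) at 1:16: 2534 × 16 = 40544 mm.
Intermediate landings: 7 × 1350 = 9450 mm.
Developed length = 40544 + 9450 = 49994 mm.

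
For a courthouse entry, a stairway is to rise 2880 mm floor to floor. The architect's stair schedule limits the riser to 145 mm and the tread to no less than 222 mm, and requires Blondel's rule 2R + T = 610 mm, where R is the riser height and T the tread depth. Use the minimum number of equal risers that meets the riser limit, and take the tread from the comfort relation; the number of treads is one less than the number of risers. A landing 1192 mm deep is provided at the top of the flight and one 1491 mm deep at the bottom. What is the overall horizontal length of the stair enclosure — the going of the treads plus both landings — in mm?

8801 mm

2880 / 145 = 19.86, so 20 risers are needed.
Each riser is 2880/20 = 144 mm (≤ 145 mm).
Tread T = 610 − 2 × 144 = 322 mm (≥ 222 mm).
Going = (20 − 1) × 322 = 6118 mm.
Add landings: 6118 + 1192 + 1491 = 8801 mm.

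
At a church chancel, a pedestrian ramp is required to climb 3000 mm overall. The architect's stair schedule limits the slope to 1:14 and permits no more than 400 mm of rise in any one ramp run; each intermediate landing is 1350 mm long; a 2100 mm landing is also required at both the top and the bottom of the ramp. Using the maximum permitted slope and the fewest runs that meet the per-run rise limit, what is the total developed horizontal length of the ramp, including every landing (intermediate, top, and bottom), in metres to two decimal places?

55.65 m

At most 400 each: 3000/400 = 7.50, giving 8 ramp runs. That means 7 intermediate landings.
Ramp run (horizontal) at 1:14: 3000 × 14 = 42000 mm.
Intermediate landings: 7 × 1350 = 9450 mm.
Top and bottom landings: 2 × 2100 = 4200 mm.
Total = 42000 + 9450 + 4200 = 55650 mm.
= 55.65 m.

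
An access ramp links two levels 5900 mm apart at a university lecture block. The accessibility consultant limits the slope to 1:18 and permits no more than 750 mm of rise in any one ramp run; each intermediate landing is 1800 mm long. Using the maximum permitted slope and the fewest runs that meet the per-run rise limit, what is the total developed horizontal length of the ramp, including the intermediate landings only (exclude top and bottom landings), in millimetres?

118800 mm

5900 / 750 = 7.867 → round up to 8 ramp runs. That means 7 intermediate landings.
Ramp run (horizontal) at 1:18: 5900 × 18 = 106200 mm.
7 intermediate landings contribute 7 × 1800 = 12600 mm.
Developed length = 106200 + 12600 = 118800 mm.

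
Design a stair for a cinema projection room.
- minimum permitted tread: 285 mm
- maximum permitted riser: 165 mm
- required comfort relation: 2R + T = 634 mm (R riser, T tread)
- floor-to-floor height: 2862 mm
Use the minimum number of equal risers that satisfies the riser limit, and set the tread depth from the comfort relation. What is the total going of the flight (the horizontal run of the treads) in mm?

5372 mm

2862 / 165 = 17.345 → round up to 18 risers.
R = 2862 ÷ 18 = 159 mm.
Tread T = 634 − 2 × 159 = 316 mm (≥ 285 mm).
Going = (18 − 1) × 316 = 5372 mm.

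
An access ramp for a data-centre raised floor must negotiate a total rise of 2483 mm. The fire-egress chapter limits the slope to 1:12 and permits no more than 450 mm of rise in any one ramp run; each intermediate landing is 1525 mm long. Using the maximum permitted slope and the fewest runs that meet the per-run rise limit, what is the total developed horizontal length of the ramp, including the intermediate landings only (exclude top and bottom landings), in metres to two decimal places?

37.42 m

2483 / 450 = 5.52, so 6 ramp runs are needed. That means 5 intermediate landings.
Ramp run (horizontal) at 1:12: 2483 × 12 = 29796 mm.
5 intermediate landings contribute 5 × 1525 = 7625 mm.
Developed length = 29796 + 7625 = 37421 mm.
= 37.42 m.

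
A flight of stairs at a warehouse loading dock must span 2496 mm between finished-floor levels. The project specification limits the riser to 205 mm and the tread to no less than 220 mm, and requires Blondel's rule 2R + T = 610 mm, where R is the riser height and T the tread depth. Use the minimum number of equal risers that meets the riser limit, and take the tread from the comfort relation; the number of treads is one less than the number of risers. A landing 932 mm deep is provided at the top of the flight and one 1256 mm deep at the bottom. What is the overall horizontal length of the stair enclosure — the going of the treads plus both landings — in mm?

2496 / 205 = 12.176 → round up to 13 risers.
R = 2496 ÷ 13 = 192 mm.
From 2R + T = 610: T = 610 − 384 = 226 mm.
Going = (13 − 1) × 226 = 2712 mm.
Enclosure = 2712 + 932 + 1256 = 4900 mm.

4900 mm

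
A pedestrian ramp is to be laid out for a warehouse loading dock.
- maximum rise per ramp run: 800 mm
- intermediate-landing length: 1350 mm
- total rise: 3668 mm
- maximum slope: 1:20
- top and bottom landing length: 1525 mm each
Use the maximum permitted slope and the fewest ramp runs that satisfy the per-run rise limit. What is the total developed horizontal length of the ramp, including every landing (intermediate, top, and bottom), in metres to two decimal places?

81.81 m

⌈3668/800⌉ = 5 ramp runs. That means 4 intermediate landings.
Ramp run (horizontal) at 1:20: 3668 × 20 = 73360 mm.
4 intermediate landings contribute 4 × 1350 = 5400 mm.
Top and bottom landings: 2 × 1525 = 3050 mm.
Total = 73360 + 5400 + 3050 = 81810 mm.
= 81.81 m.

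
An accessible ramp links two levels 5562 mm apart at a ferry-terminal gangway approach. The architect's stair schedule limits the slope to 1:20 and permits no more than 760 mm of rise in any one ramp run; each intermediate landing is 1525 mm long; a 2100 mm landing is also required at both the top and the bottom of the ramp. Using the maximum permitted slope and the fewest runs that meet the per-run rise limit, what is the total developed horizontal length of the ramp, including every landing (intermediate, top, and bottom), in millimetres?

126115 mm

5562 / 760 = 7.32, so 8 ramp runs are needed. That means 7 intermediate landings.
Ramp run (horizontal) at 1:20: 5562 × 20 = 111240 mm.
Intermediate landings: 7 × 1525 = 10675 mm.
Top and bottom landings: 2 × 2100 = 4200 mm.
Total = 111240 + 10675 + 4200 = 126115 mm.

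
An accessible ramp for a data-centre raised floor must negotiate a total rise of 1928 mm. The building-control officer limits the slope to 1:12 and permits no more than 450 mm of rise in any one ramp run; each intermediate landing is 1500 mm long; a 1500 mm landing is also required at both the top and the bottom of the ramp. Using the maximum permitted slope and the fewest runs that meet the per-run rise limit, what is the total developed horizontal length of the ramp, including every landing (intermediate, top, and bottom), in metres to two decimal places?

1928 / 450 = 4.28, so 5 ramp runs are needed. That means 4 intermediate landings.
Ramp run (horizontal) at 1:12: 1928 × 12 = 23136 mm.
4 intermediate landings contribute 4 × 1500 = 6000 mm.
Top and bottom landings: 2 × 1500 = 3000 mm.
Total = 23136 + 6000 + 3000 = 32136 mm.
= 32.14 m.

32.14 m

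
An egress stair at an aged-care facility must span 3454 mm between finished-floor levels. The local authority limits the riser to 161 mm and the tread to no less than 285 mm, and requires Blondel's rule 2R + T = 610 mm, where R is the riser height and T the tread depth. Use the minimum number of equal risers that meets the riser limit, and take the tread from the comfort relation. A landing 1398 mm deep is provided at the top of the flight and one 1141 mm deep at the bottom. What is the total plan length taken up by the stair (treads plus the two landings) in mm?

8755 mm

At most 161 each: 3454/161 = 21.45, giving 22 risers.
R = 3454 ÷ 22 = 157 mm.
From 2R + T = 610: T = 610 − 314 = 296 mm.
Going = (22 − 1) × 296 = 6216 mm.
Enclosure = 6216 + 1398 + 1141 = 8755 mm.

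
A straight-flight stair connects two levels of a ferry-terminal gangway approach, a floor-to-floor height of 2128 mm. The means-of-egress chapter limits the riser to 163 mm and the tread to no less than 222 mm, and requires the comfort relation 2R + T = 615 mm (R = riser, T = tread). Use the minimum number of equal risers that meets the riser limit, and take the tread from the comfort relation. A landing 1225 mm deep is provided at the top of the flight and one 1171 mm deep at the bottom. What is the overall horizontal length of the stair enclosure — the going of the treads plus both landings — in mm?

6439 mm

2128 / 163 = 13.06, so 14 risers are needed.
R = 2128 ÷ 14 = 152 mm.
Tread T = 615 − 2 × 152 = 311 mm (≥ 222 mm).
Going = (14 − 1) × 311 = 4043 mm.
Enclosure = 4043 + 1225 + 1171 = 6439 mm.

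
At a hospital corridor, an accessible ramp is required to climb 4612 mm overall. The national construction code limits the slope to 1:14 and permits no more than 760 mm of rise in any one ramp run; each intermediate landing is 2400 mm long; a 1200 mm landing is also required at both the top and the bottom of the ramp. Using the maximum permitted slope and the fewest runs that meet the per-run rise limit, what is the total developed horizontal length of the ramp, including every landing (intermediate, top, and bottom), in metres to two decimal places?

81.37 m

⌈4612/760⌉ = 7 ramp runs. That means 6 intermediate landings.
Horizontal run for 4612 mm of rise at 1:14 is 4612 × 14 = 64568 mm.
Intermediate landings: 6 × 2400 = 14400 mm.
Top and bottom landings: 2 × 1200 = 2400 mm.
Total = 64568 + 14400 + 2400 = 81368 mm.
= 81.37 m.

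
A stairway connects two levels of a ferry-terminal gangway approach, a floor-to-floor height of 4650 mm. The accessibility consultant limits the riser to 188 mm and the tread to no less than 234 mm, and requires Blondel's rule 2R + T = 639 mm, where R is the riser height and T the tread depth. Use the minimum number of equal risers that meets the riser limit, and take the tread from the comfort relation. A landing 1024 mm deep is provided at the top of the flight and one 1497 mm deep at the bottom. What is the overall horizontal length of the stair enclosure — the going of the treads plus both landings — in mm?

4650 / 188 = 24.73, so 25 risers are needed.
Riser R = 4650 / 25 = 186 mm, within the 188 mm limit.
From 2R + T = 639: T = 639 − 372 = 267 mm.
Treads = 25 − 1 = 24; going = 24 × 267 = 6408 mm.
Add landings: 6408 + 1024 + 1497 = 8929 mm.

8929 mm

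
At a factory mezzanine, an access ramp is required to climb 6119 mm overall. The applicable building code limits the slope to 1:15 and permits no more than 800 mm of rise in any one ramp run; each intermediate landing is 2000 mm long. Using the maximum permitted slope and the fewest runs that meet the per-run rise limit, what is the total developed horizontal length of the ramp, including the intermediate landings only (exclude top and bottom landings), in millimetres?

105785 mm

6119 / 800 = 7.65, so 8 ramp runs are needed. That means 7 intermediate landings.
Ramp run (horizontal) at 1:15: 6119 × 15 = 91785 mm.
7 intermediate landings contribute 7 × 2000 = 14000 mm.
Developed length = 91785 + 14000 = 105785 mm.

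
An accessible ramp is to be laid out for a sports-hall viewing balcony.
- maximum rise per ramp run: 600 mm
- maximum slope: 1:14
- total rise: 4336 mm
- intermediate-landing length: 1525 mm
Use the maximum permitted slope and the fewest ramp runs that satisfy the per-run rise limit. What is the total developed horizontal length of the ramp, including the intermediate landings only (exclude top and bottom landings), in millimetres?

⌈4336/600⌉ = 8 ramp runs. That means 7 intermediate landings.
Horizontal run for 4336 mm of rise at 1:14 is 4336 × 14 = 60704 mm.
7 intermediate landings contribute 7 × 1525 = 10675 mm.
Developed length = 60704 + 10675 = 71379 mm.

71379 mm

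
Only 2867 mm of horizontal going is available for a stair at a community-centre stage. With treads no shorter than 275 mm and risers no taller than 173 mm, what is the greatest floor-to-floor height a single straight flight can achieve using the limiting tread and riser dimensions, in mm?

1903 mm

2867 / 275 = 10.43, so 10 treads fit.
Risers = treads + 1 = 11.
Maximum height = 11 × 173 = 1903 mm.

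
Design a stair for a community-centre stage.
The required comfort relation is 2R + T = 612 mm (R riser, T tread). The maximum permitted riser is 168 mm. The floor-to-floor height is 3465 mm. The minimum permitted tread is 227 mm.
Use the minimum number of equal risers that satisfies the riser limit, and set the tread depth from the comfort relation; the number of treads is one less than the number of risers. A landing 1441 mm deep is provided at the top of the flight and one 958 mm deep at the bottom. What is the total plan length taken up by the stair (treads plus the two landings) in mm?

⌈3465/168⌉ = 21 risers.
R = 3465 ÷ 21 = 165 mm.
T = 612 − 2·165 = 282 mm, which satisfies the 227 mm minimum.
Going = (21 − 1) × 282 = 5640 mm.
Add landings: 5640 + 1441 + 958 = 8039 mm.

8039 mm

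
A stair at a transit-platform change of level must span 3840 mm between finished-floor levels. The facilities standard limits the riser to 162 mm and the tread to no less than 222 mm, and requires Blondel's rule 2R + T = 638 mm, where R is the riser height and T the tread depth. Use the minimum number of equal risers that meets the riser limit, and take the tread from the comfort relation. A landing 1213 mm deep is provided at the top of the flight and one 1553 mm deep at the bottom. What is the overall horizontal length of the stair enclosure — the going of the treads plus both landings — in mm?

At most 162 each: 3840/162 = 23.70, giving 24 risers.
Each riser is 3840/24 = 160 mm (≤ 162 mm).
T = 638 − 2·160 = 318 mm, which satisfies the 222 mm minimum.
Going = (24 − 1) × 318 = 7314 mm.
Add landings: 7314 + 1213 + 1553 = 10080 mm.

10080 mm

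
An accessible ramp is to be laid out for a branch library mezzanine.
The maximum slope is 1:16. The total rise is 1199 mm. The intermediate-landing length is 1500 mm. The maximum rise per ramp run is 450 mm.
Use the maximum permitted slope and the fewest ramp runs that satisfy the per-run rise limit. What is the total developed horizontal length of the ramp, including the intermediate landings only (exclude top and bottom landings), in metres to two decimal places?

22.18 m

⌈1199/450⌉ = 3 ramp runs. That means 2 intermediate landings.
Horizontal run for 1199 mm of rise at 1:16 is 1199 × 16 = 19184 mm.
Intermediate landings: 2 × 1500 = 3000 mm.
Total developed length = 19184 + 3000 = 22184 mm.
= 22.18 m.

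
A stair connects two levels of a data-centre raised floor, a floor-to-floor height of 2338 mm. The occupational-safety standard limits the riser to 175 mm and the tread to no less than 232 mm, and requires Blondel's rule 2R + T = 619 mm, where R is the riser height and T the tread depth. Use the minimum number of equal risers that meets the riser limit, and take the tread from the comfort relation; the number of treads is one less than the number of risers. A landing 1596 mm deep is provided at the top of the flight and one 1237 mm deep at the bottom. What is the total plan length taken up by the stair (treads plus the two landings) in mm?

6538 mm

⌈2338/175⌉ = 14 risers.
Each riser is 2338/14 = 167 mm (≤ 175 mm).
T = 619 − 2·167 = 285 mm, which satisfies the 232 mm minimum.
14 risers give 13 treads; going = 13 × 285 = 3705 mm.
Enclosure = 3705 + 1596 + 1237 = 6538 mm.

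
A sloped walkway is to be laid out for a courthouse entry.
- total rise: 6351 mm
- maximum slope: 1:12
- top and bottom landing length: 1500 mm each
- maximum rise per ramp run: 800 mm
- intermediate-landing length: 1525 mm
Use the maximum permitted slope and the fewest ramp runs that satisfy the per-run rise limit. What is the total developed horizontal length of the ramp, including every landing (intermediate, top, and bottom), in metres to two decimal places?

89.89 m

⌈6351/800⌉ = 8 ramp runs. That means 7 intermediate landings.
Horizontal run for 6351 mm of rise at 1:12 is 6351 × 12 = 76212 mm.
7 intermediate landings contribute 7 × 1525 = 10675 mm.
Top and bottom landings: 2 × 1500 = 3000 mm.
Total = 76212 + 10675 + 3000 = 89887 mm.
= 89.89 m.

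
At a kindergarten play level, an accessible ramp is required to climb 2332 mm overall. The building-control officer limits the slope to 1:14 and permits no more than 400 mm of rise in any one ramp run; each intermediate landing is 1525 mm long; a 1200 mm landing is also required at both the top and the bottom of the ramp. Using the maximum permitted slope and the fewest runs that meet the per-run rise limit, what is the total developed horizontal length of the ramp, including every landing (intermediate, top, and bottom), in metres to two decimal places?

42.67 m

2332 / 400 = 5.83, so 6 ramp runs are needed. That means 5 intermediate landings.
Horizontal run for 2332 mm of rise at 1:14 is 2332 × 14 = 32648 mm.
5 intermediate landings contribute 5 × 1525 = 7625 mm.
Top and bottom landings: 2 × 1200 = 2400 mm.
Total = 32648 + 7625 + 2400 = 42673 mm.
= 42.67 m.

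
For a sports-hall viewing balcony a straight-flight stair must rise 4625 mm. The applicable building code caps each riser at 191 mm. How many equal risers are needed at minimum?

At most 191 each: 4625/191 = 24.21, giving 25 risers.

25 risers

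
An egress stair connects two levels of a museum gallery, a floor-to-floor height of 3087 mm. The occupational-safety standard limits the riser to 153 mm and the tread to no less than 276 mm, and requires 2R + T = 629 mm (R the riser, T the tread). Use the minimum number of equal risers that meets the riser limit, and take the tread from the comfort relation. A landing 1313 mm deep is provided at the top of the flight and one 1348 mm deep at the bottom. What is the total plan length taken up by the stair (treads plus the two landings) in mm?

3087 / 153 = 20.18, so 21 risers are needed.
Riser R = 3087 / 21 = 147 mm, within the 153 mm limit.
From 2R + T = 629: T = 629 − 294 = 335 mm.
Treads = 21 − 1 = 20; going = 20 × 335 = 6700 mm.
Enclosure = 6700 + 1313 + 1348 = 9361 mm.

9361 mm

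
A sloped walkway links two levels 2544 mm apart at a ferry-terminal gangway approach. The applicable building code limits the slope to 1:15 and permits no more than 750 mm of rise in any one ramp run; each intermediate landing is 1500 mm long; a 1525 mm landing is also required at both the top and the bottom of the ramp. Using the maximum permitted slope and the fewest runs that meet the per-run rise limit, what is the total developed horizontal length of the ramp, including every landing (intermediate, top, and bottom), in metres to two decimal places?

At most 750 each: 2544/750 = 3.39, giving 4 ramp runs. That means 3 intermediate landings.
Ramp run (horizontal) at 1:15: 2544 × 15 = 38160 mm.
3 intermediate landings contribute 3 × 1500 = 4500 mm.
Top and bottom landings: 2 × 1525 = 3050 mm.
Total = 38160 + 4500 + 3050 = 45710 mm.
= 45.71 m.

45.71 m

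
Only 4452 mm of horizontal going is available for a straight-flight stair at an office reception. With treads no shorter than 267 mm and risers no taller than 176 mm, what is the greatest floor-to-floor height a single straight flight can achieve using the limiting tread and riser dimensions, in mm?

Treads that fit: ⌊4452 / 267⌋ = 16.
Risers = treads + 1 = 17.
Maximum height = 17 × 176 = 2992 mm.

2992 mm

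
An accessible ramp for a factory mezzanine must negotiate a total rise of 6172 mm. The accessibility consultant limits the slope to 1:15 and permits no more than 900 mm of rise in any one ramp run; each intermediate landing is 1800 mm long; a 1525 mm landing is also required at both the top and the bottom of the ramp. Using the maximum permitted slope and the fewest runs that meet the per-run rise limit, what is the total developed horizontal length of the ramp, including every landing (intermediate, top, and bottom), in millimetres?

106430 mm

6172 / 900 = 6.86, so 7 ramp runs are needed. That means 6 intermediate landings.
Ramp run (horizontal) at 1:15: 6172 × 15 = 92580 mm.
Intermediate landings: 6 × 1800 = 10800 mm.
Top and bottom landings: 2 × 1525 = 3050 mm.
Total = 92580 + 10800 + 3050 = 106430 mm.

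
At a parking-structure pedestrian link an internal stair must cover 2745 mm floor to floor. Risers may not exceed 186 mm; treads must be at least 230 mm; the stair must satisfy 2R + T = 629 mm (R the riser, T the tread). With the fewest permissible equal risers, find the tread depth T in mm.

263 mm

At most 186 each: 2745/186 = 14.76, giving 15 risers.
Riser R = 2745 / 15 = 183 mm, within the 186 mm limit.
From 2R + T = 629: T = 629 − 366 = 263 mm.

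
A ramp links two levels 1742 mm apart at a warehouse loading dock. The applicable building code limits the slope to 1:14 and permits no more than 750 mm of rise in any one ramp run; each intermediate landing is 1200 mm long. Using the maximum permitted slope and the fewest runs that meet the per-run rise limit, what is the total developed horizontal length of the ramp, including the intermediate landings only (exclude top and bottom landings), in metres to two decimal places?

26.79 m

1742 / 750 = 2.323 → round up to 3 ramp runs. That means 2 intermediate landings.
Ramp run (horizontal) at 1:14: 1742 × 14 = 24388 mm.
2 intermediate landings contribute 2 × 1200 = 2400 mm.
Total developed length = 24388 + 2400 = 26788 mm.
= 26.79 m.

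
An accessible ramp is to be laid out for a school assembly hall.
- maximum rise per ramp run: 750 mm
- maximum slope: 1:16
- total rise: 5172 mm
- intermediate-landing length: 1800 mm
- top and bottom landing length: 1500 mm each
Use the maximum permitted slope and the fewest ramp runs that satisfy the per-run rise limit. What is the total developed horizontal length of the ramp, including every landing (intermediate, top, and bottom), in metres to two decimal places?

5172 / 750 = 6.90, so 7 ramp runs are needed. That means 6 intermediate landings.
Horizontal run for 5172 mm of rise at 1:16 is 5172 × 16 = 82752 mm.
6 intermediate landings contribute 6 × 1800 = 10800 mm.
Top and bottom landings: 2 × 1500 = 3000 mm.
Total = 82752 + 10800 + 3000 = 96552 mm.
= 96.55 m.

96.55 m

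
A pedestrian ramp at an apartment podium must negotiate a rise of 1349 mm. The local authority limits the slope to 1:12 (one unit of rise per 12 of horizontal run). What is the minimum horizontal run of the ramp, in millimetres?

16188 mm

At 1:12 the run is 12 × 1349 = 16188 mm.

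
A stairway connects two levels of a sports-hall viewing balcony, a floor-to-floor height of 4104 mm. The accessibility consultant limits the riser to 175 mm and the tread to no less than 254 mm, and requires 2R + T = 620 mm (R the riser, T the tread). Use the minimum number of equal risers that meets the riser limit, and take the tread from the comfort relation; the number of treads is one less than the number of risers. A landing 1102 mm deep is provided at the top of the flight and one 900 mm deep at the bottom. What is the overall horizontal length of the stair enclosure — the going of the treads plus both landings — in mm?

⌈4104/175⌉ = 24 risers.
R = 4104 ÷ 24 = 171 mm.
Tread T = 620 − 2 × 171 = 278 mm (≥ 254 mm).
24 risers give 23 treads; going = 23 × 278 = 6394 mm.
Enclosure = 6394 + 1102 + 900 = 8396 mm.

8396 mm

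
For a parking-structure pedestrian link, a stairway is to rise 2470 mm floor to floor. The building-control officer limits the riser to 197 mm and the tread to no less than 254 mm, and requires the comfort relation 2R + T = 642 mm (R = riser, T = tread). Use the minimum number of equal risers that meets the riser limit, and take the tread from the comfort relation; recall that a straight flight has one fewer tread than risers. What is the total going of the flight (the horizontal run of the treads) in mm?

2470 / 197 = 12.54, so 13 risers are needed.
Each riser is 2470/13 = 190 mm (≤ 197 mm).
From 2R + T = 642: T = 642 − 380 = 262 mm.
Going = (13 − 1) × 262 = 3144 mm.

3144 mm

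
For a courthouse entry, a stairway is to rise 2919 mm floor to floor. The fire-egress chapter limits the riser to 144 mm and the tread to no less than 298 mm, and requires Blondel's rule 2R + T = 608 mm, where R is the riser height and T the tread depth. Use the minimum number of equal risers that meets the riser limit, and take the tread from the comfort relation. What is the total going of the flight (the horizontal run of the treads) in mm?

At most 144 each: 2919/144 = 20.27, giving 21 risers.
Each riser is 2919/21 = 139 mm (≤ 144 mm).
Tread T = 608 − 2 × 139 = 330 mm (≥ 298 mm).
Going = (21 − 1) × 330 = 6600 mm.

6600 mm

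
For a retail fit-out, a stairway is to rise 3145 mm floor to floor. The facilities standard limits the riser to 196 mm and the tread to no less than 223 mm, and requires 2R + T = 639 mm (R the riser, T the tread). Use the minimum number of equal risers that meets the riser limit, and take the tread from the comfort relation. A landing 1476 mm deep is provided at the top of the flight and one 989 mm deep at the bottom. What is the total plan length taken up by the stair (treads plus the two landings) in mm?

3145 / 196 = 16.046 → round up to 17 risers.
R = 3145 ÷ 17 = 185 mm.
T = 639 − 2·185 = 269 mm, which satisfies the 223 mm minimum.
Going = (17 − 1) × 269 = 4304 mm.
Enclosure = 4304 + 1476 + 989 = 6769 mm.

6769 mm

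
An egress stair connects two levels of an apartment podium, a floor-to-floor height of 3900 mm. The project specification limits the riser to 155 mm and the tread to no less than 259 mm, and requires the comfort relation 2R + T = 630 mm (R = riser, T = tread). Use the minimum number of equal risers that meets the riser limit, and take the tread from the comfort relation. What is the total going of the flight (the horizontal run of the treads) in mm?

8250 mm

3900 / 155 = 25.161 → round up to 26 risers.
Riser R = 3900 / 26 = 150 mm, within the 155 mm limit.
Tread T = 630 − 2 × 150 = 330 mm (≥ 259 mm).
Going = (26 − 1) × 330 = 8250 mm.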